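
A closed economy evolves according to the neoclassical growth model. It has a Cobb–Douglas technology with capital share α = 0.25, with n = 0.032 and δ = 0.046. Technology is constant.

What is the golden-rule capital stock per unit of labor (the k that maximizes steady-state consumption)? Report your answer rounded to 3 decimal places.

The golden rule sets f'(k) = n + δ, i.e. α·k^(α−1) = n + δ.
So k^(1−α) = α / (n + δ) = 0.25 / 0.078 = 3.2051.
k_gold = 3.2051^(1/0.75) ≈ 4.7256

k_gold ≈ 4.726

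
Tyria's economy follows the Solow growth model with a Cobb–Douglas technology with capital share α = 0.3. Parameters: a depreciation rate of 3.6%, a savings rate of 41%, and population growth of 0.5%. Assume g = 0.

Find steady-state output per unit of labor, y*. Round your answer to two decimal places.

y* = 2.68

At the steady state, Δk = 0, so s·k^α = (n + δ)·k.
Rearranging, k^(1−α) = s / (n + δ).
k^0.7 = 0.41 / (0.005 + 0.036) = 0.41 / 0.041 = 10.0000
k* = 10.0000^(1/0.7) ≈ 26.8270
y* = (k*)^α = 26.8270^0.3 ≈ 2.6827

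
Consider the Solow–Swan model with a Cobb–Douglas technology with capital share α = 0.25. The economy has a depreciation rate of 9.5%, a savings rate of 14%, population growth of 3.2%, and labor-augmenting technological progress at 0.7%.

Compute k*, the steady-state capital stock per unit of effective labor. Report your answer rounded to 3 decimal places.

k* ≈ 1.060

At the steady state, Δk = 0, so s·k^α = (n + g + δ)·k.
Dividing both sides by k: k^(1−α) = s / (n + g + δ).
k^0.75 = 0.14 / (0.032 + 0.007 + 0.095) = 0.14 / 0.134 = 1.0448
k* = 1.0448^(1/0.75) ≈ 1.0602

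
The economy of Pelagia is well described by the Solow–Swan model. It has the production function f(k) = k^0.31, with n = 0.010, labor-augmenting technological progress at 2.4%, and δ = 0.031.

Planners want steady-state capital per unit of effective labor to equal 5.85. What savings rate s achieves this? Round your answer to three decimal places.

s ≈ 0.220

Steady state requires s·f(k) = (n + g + δ)·k, i.e. s·k^α = (n + g + δ)·k.
So s / (n + g + δ) = (k*)^(1−α) = 5.85^0.69 = 3.3833.
Therefore s = 3.3833 × (n + g + δ) = 3.3833 × 0.065 = 0.2199.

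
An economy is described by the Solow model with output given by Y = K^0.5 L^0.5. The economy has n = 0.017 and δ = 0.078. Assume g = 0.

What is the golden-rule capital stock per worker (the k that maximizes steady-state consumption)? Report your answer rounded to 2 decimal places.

The golden rule sets f'(k) = n + δ, i.e. α·k^(α−1) = n + δ.
So k^(1−α) = α / (n + δ) = 0.5 / 0.095 = 5.2632.
k_gold = 5.2632^(1/0.5) ≈ 27.7013

k_gold ≈ 27.70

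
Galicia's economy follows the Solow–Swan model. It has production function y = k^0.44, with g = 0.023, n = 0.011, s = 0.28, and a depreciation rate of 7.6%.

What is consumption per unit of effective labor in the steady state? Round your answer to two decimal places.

In steady state, investment equals break-even investment: s·k^α = (n + g + δ)·k.
Rearranging, k^(1−α) = s / (n + g + δ).
k^0.56 = 0.28 / (0.011 + 0.023 + 0.076) = 0.28 / 0.110 = 2.5455
k* = 2.5455^(1/0.56) ≈ 5.3039
y* = (k*)^α = 5.3039^0.44 ≈ 2.0836
c* = (1 − s)·y* = (1 − 0.28) × 2.0836 ≈ 1.5002

c* = 1.50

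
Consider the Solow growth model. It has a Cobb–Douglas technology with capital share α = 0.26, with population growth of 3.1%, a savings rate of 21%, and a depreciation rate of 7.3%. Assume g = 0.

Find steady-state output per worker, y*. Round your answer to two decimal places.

At the steady state, Δk = 0, so s·k^α = (n + δ)·k.
Dividing both sides by k: k^(1−α) = s / (n + δ).
k^0.74 = 0.21 / (0.031 + 0.073) = 0.21 / 0.104 = 2.0192
k* = 2.0192^(1/0.74) ≈ 2.5847
y* = (k*)^α = 2.5847^0.26 ≈ 1.2800

y* ≈ 1.28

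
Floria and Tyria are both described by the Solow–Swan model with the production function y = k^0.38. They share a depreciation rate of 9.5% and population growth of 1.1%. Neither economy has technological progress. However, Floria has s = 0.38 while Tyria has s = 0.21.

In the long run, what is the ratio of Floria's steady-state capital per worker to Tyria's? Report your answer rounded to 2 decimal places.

ratio ≈ 2.60

Steady-state k* = [s/(n + δ)]^(1/(1−α)), so the ratio is [ (s_F/(n + δ)_F) / (s_T/(n + δ)_T) ]^1.6129.
s_F/(n + δ)_F = 0.38/0.106 = 3.5849; s_T/(n + δ)_T = 0.21/0.106 = 1.9811.
Ratio = (3.5849/1.9811)^1.6129 = 1.8096^1.6129 ≈ 2.6029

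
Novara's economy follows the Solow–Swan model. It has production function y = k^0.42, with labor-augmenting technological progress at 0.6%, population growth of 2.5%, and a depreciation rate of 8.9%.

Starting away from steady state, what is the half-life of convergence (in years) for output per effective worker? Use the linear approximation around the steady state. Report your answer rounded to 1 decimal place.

t_½ ≈ 10.0 years

Near the steady state the convergence rate is λ = (1 − α)(n + g + δ).
λ = (1 − 0.42) × 0.120 = 0.58 × 0.120 = 0.0696
Half-life = ln 2 / λ = 0.6931 / 0.0696 ≈ 9.96 years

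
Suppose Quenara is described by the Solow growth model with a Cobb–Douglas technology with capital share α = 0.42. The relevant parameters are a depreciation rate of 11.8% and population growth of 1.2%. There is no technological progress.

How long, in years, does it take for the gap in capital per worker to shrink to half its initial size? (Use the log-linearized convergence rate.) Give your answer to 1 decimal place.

Near the steady state the convergence rate is λ = (1 − α)(n + δ).
λ = (1 − 0.42) × 0.130 = 0.58 × 0.130 = 0.0754
Half-life = ln 2 / λ = 0.6931 / 0.0754 ≈ 9.19 years

half-life ≈ 9.2 years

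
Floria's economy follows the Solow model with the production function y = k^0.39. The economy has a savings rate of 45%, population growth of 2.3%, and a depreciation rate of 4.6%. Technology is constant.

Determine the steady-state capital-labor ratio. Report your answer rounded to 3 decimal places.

k* = 21.628

Steady state requires s·f(k) = (n + δ)·k, i.e. s·k^α = (n + δ)·k.
Dividing both sides by k: k^(1−α) = s / (n + δ).
k^0.61 = 0.45 / (0.023 + 0.046) = 0.45 / 0.069 = 6.5217
k* = 6.5217^(1/0.61) ≈ 21.6281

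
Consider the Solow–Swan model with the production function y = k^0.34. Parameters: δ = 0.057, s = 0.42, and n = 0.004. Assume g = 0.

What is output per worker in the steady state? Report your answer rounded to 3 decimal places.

At the steady state, Δk = 0, so s·k^α = (n + δ)·k.
Dividing both sides by k: k^(1−α) = s / (n + δ).
k^0.66 = 0.42 / (0.004 + 0.057) = 0.42 / 0.061 = 6.8852
k* = 6.8852^(1/0.66) ≈ 18.6025
y* = (k*)^α = 18.6025^0.34 ≈ 2.7018

y* = 2.702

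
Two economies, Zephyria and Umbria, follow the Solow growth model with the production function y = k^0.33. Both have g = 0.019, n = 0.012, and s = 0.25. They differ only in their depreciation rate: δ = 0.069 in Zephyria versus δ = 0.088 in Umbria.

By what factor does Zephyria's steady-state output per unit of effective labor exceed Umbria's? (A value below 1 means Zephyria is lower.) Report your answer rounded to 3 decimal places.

ratio ≈ 1.089

Steady-state y* = [s/(n + g + δ)]^(α/(1−α)), so the ratio is [ (s_Z/(n + g + δ)_Z) / (s_U/(n + g + δ)_U) ]^0.4925.
s_Z/(n + g + δ)_Z = 0.25/0.100 = 2.5000; s_U/(n + g + δ)_U = 0.25/0.119 = 2.1008.
Ratio = (2.5000/2.1008)^0.4925 = 1.1900^0.4925 ≈ 1.0894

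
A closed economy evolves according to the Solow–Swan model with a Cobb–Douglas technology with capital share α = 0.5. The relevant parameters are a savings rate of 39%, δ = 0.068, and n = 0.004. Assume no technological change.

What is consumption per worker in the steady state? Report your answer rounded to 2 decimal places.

Steady state requires s·f(k) = (n + δ)·k, i.e. s·k^α = (n + δ)·k.
Dividing both sides by k: k^(1−α) = s / (n + δ).
k^0.5 = 0.39 / (0.004 + 0.068) = 0.39 / 0.072 = 5.4167
k* = 5.4167^(1/0.5) ≈ 29.3406
y* = (k*)^α = 29.3406^0.5 ≈ 5.4167
c* = (1 − s)·y* = (1 − 0.39) × 5.4167 ≈ 3.3042

c* ≈ 3.30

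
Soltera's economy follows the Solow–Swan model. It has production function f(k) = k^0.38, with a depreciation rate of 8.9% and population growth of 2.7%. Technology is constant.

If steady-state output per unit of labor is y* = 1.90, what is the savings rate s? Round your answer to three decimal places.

At the steady state, Δk = 0, so s·k^α = (n + δ)·k.
Since y* = [s/(n + δ)]^(α/(1−α)), we have s/(n + δ) = (y*)^((1−α)/α) = 1.90^1.6316 = 2.8498.
Therefore s = 2.8498 × (n + δ) = 2.8498 × 0.116 = 0.3306.

s ≈ 0.331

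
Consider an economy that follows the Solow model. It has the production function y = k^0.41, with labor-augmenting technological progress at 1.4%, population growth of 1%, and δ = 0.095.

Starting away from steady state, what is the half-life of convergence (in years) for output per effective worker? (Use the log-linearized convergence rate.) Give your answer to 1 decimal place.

t_½ ≈ 9.9 years

Near the steady state the convergence rate is λ = (1 − α)(n + g + δ).
λ = (1 − 0.41) × 0.119 = 0.59 × 0.119 = 0.07021
Half-life = ln 2 / λ = 0.6931 / 0.07021 ≈ 9.87 years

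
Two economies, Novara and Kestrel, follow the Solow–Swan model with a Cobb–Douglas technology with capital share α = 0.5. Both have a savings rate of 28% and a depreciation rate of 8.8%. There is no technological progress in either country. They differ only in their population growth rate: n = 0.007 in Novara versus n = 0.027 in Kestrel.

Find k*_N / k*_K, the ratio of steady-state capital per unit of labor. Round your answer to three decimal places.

k*_N / k*_K ≈ 1.465

Steady-state k* = [s/(n + δ)]^(1/(1−α)), so the ratio is [ (s_N/(n + δ)_N) / (s_K/(n + δ)_K) ]^2.
s_N/(n + δ)_N = 0.28/0.095 = 2.9474; s_K/(n + δ)_K = 0.28/0.115 = 2.4348.
Ratio = (2.9474/2.4348)^2 = 1.2105^2 ≈ 1.4653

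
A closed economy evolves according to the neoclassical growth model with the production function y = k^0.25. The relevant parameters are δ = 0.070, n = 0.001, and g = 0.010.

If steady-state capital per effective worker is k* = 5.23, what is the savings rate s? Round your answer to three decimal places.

s ≈ 0.280

In steady state, investment equals break-even investment: s·k^α = (n + g + δ)·k.
So s / (n + g + δ) = (k*)^(1−α) = 5.23^0.75 = 3.4584.
Therefore s = 3.4584 × (n + g + δ) = 3.4584 × 0.081 = 0.2801.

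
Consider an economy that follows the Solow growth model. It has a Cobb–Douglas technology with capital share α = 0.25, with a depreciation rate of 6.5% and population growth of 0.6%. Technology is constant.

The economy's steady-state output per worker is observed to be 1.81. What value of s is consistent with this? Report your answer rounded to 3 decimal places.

s ≈ 0.421

Steady state requires s·f(k) = (n + δ)·k, i.e. s·k^α = (n + δ)·k.
Since y* = [s/(n + δ)]^(α/(1−α)), we have s/(n + δ) = (y*)^((1−α)/α) = 1.81^3 = 5.9297.
Therefore s = 5.9297 × (n + δ) = 5.9297 × 0.071 = 0.4210.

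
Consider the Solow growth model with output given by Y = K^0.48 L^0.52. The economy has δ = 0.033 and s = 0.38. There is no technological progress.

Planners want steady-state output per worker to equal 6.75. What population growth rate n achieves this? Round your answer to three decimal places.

Steady state requires s·f(k) = (n + δ)·k, i.e. s·k^α = (n + δ)·k.
Since y* = [s/(n + δ)]^(α/(1−α)), we have s/(n + δ) = (y*)^((1−α)/α) = 6.75^1.0833 = 7.9138.
Therefore n + δ = s / 7.9138 = 0.38 / 7.9138 = 0.0480, so n = 0.0480 − 0.033 = 0.0150.

n ≈ 0.015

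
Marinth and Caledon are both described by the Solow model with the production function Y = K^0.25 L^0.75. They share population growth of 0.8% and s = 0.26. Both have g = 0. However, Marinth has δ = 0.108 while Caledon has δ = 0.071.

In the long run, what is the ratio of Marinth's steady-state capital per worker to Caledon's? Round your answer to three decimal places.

Steady-state k* = [s/(n + δ)]^(1/(1−α)), so the ratio is [ (s_M/(n + δ)_M) / (s_C/(n + δ)_C) ]^1.3333.
s_M/(n + δ)_M = 0.26/0.116 = 2.2414; s_C/(n + δ)_C = 0.26/0.079 = 3.2911.
Ratio = (2.2414/3.2911)^1.3333 = 0.6810^1.3333 ≈ 0.5991

ratio ≈ 0.599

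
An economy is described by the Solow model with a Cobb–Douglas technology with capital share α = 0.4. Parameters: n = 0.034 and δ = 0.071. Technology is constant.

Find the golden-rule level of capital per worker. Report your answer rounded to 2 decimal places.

k_gold ≈ 9.29

The golden rule sets f'(k) = n + δ, i.e. α·k^(α−1) = n + δ.
So k^(1−α) = α / (n + δ) = 0.4 / 0.105 = 3.8095.
k_gold = 3.8095^(1/0.6) ≈ 9.2921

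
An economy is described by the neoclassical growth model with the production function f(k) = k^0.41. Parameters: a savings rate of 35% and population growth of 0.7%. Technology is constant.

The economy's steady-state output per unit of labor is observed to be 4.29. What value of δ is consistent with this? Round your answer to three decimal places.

At the steady state, Δk = 0, so s·k^α = (n + δ)·k.
Since y* = [s/(n + δ)]^(α/(1−α)), we have s/(n + δ) = (y*)^((1−α)/α) = 4.29^1.439 = 8.1303.
Therefore n + δ = s / 8.1303 = 0.35 / 8.1303 = 0.0430, so δ = 0.0430 − 0.007 = 0.0360.

δ ≈ 0.036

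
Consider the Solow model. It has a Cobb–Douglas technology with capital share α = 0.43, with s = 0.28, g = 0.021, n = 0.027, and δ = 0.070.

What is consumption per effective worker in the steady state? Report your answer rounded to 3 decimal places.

Steady state requires s·f(k) = (n + g + δ)·k, i.e. s·k^α = (n + g + δ)·k.
Rearranging, k^(1−α) = s / (n + g + δ).
k^0.57 = 0.28 / (0.027 + 0.021 + 0.070) = 0.28 / 0.118 = 2.3729
k* = 2.3729^(1/0.57) ≈ 4.5539
y* = (k*)^α = 4.5539^0.43 ≈ 1.9191
c* = (1 − s)·y* = (1 − 0.28) × 1.9191 ≈ 1.3818

c* ≈ 1.382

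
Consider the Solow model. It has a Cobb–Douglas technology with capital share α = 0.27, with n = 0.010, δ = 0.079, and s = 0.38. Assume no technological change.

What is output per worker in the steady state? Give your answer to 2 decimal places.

Steady state requires s·f(k) = (n + δ)·k, i.e. s·k^α = (n + δ)·k.
Dividing both sides by k: k^(1−α) = s / (n + δ).
k^0.73 = 0.38 / (0.010 + 0.079) = 0.38 / 0.089 = 4.2697
k* = 4.2697^(1/0.73) ≈ 7.3040
y* = (k*)^α = 7.3040^0.27 ≈ 1.7107

y* ≈ 1.71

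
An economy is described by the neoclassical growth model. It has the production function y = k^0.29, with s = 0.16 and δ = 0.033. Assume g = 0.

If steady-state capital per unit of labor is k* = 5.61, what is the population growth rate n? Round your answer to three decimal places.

Steady state requires s·f(k) = (n + δ)·k, i.e. s·k^α = (n + δ)·k.
So s / (n + δ) = (k*)^(1−α) = 5.61^0.71 = 3.4022.
Therefore n + δ = s / 3.4022 = 0.16 / 3.4022 = 0.0470, so n = 0.0470 − 0.033 = 0.0140.

n ≈ 0.014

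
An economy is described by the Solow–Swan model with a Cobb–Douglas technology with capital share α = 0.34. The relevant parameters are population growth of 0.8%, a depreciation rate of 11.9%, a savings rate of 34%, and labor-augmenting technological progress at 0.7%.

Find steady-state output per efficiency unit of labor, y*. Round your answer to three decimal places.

At the steady state, Δk = 0, so s·k^α = (n + g + δ)·k.
Dividing both sides by k: k^(1−α) = s / (n + g + δ).
k^0.66 = 0.34 / (0.008 + 0.007 + 0.119) = 0.34 / 0.134 = 2.5373
k* = 2.5373^(1/0.66) ≈ 4.0991
y* = (k*)^α = 4.0991^0.34 ≈ 1.6155

y* ≈ 1.616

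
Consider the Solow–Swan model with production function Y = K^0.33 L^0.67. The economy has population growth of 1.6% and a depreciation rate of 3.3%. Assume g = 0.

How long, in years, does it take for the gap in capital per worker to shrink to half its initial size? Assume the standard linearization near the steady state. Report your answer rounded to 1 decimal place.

Near the steady state the convergence rate is λ = (1 − α)(n + δ).
λ = (1 − 0.33) × 0.049 = 0.67 × 0.049 = 0.03283
Half-life = ln 2 / λ = 0.6931 / 0.03283 ≈ 21.11 years

t_½ ≈ 21.1 years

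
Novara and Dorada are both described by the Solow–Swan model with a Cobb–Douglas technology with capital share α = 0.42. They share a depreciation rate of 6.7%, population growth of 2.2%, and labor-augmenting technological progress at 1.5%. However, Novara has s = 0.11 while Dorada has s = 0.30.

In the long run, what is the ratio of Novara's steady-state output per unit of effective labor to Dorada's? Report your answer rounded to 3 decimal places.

ratio ≈ 0.484

Steady-state y* = [s/(n + g + δ)]^(α/(1−α)), so the ratio is [ (s_N/(n + g + δ)_N) / (s_D/(n + g + δ)_D) ]^0.7241.
s_N/(n + g + δ)_N = 0.11/0.104 = 1.0577; s_D/(n + g + δ)_D = 0.30/0.104 = 2.8846.
Ratio = (1.0577/2.8846)^0.7241 = 0.3667^0.7241 ≈ 0.4836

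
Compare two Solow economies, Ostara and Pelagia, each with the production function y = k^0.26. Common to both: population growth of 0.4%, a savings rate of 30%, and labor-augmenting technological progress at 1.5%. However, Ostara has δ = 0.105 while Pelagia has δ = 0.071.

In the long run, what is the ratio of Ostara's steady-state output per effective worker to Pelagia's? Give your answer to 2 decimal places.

y*_O / y*_P ≈ 0.89

Steady-state y* = [s/(n + g + δ)]^(α/(1−α)), so the ratio is [ (s_O/(n + g + δ)_O) / (s_P/(n + g + δ)_P) ]^0.3514.
s_O/(n + g + δ)_O = 0.30/0.124 = 2.4194; s_P/(n + g + δ)_P = 0.30/0.090 = 3.3333.
Ratio = (2.4194/3.3333)^0.3514 = 0.7258^0.3514 ≈ 0.8935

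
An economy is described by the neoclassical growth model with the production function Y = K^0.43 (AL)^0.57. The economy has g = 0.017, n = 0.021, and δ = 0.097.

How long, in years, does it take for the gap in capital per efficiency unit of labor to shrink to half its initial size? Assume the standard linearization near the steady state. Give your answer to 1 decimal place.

Near the steady state the convergence rate is λ = (1 − α)(n + g + δ).
λ = (1 − 0.43) × 0.135 = 0.57 × 0.135 = 0.07695
Half-life = ln 2 / λ = 0.6931 / 0.07695 ≈ 9.01 years

t_½ ≈ 9.0 years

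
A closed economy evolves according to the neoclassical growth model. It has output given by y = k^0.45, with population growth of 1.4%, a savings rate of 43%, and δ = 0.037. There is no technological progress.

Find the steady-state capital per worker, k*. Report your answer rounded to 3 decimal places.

Steady state requires s·f(k) = (n + δ)·k, i.e. s·k^α = (n + δ)·k.
Rearranging, k^(1−α) = s / (n + δ).
k^0.55 = 0.43 / (0.014 + 0.037) = 0.43 / 0.051 = 8.4314
k* = 8.4314^(1/0.55) ≈ 48.2452

k* = 48.245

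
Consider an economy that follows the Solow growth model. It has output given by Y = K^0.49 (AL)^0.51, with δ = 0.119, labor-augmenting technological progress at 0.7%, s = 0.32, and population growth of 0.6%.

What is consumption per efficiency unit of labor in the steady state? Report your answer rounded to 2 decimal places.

c* ≈ 1.59

At the steady state, Δk = 0, so s·k^α = (n + g + δ)·k.
Rearranging, k^(1−α) = s / (n + g + δ).
k^0.51 = 0.32 / (0.006 + 0.007 + 0.119) = 0.32 / 0.132 = 2.4242
k* = 2.4242^(1/0.51) ≈ 5.6762
y* = (k*)^α = 5.6762^0.49 ≈ 2.3415
c* = (1 − s)·y* = (1 − 0.32) × 2.3415 ≈ 1.5922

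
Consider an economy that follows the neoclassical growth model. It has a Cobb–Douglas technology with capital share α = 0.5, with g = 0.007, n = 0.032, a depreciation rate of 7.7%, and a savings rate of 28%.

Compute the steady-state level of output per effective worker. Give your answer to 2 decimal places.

y* = 2.41

In steady state, investment equals break-even investment: s·k^α = (n + g + δ)·k.
Dividing both sides by k: k^(1−α) = s / (n + g + δ).
k^0.5 = 0.28 / (0.032 + 0.007 + 0.077) = 0.28 / 0.116 = 2.4138
k* = 2.4138^(1/0.5) ≈ 5.8264
y* = (k*)^α = 5.8264^0.5 ≈ 2.4138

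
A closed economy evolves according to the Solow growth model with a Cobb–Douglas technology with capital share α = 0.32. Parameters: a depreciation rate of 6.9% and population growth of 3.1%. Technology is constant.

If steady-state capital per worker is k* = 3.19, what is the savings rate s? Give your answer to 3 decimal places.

Steady state requires s·f(k) = (n + δ)·k, i.e. s·k^α = (n + δ)·k.
So s / (n + δ) = (k*)^(1−α) = 3.19^0.68 = 2.2008.
Therefore s = 2.2008 × (n + δ) = 2.2008 × 0.100 = 0.2201.

s ≈ 0.220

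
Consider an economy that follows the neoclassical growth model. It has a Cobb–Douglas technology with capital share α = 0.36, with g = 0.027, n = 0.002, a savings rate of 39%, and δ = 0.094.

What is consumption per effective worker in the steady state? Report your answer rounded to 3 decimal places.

c* = 1.167

At the steady state, Δk = 0, so s·k^α = (n + g + δ)·k.
Dividing both sides by k: k^(1−α) = s / (n + g + δ).
k^0.64 = 0.39 / (0.002 + 0.027 + 0.094) = 0.39 / 0.123 = 3.1707
k* = 3.1707^(1/0.64) ≈ 6.0681
y* = (k*)^α = 6.0681^0.36 ≈ 1.9138
c* = (1 − s)·y* = (1 − 0.39) × 1.9138 ≈ 1.1674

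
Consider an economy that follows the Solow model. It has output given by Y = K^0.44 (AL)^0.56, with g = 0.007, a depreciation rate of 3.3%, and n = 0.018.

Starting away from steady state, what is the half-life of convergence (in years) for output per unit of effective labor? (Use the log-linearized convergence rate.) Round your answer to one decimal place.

Near the steady state the convergence rate is λ = (1 − α)(n + g + δ).
λ = (1 − 0.44) × 0.058 = 0.56 × 0.058 = 0.03248
Half-life = ln 2 / λ = 0.6931 / 0.03248 ≈ 21.34 years

t_½ ≈ 21.3 years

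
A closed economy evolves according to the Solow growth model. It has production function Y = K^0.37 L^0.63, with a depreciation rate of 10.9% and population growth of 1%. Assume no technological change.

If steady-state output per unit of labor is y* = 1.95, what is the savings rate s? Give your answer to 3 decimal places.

At the steady state, Δk = 0, so s·k^α = (n + δ)·k.
Since y* = [s/(n + δ)]^(α/(1−α)), we have s/(n + δ) = (y*)^((1−α)/α) = 1.95^1.7027 = 3.1178.
Therefore s = 3.1178 × (n + δ) = 3.1178 × 0.119 = 0.3710.

s ≈ 0.371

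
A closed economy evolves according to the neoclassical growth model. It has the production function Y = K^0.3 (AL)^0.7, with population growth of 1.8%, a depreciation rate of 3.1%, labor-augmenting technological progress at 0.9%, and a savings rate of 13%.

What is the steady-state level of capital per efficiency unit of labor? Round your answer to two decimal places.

In steady state, investment equals break-even investment: s·k^α = (n + g + δ)·k.
Rearranging, k^(1−α) = s / (n + g + δ).
k^0.7 = 0.13 / (0.018 + 0.009 + 0.031) = 0.13 / 0.058 = 2.2414
k* = 2.2414^(1/0.7) ≈ 3.1677

k* ≈ 3.17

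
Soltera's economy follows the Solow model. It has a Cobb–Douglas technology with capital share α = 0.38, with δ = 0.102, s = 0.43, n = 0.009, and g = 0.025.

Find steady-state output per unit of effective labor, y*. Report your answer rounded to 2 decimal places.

At the steady state, Δk = 0, so s·k^α = (n + g + δ)·k.
Dividing both sides by k: k^(1−α) = s / (n + g + δ).
k^0.62 = 0.43 / (0.009 + 0.025 + 0.102) = 0.43 / 0.136 = 3.1618
k* = 3.1618^(1/0.62) ≈ 6.4024
y* = (k*)^α = 6.4024^0.38 ≈ 2.0249

y* = 2.02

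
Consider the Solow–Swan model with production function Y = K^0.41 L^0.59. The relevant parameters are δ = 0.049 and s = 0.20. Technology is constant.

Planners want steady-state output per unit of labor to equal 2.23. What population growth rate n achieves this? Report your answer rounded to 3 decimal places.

n ≈ 0.014

Steady state requires s·f(k) = (n + δ)·k, i.e. s·k^α = (n + δ)·k.
Since y* = [s/(n + δ)]^(α/(1−α)), we have s/(n + δ) = (y*)^((1−α)/α) = 2.23^1.439 = 3.1711.
Therefore n + δ = s / 3.1711 = 0.20 / 3.1711 = 0.0631, so n = 0.0631 − 0.049 = 0.0141.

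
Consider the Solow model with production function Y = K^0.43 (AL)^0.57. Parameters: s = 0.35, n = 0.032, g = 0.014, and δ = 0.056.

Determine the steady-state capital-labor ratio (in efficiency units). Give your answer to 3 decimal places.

k* = 8.698

In steady state, investment equals break-even investment: s·k^α = (n + g + δ)·k.
Dividing both sides by k: k^(1−α) = s / (n + g + δ).
k^0.57 = 0.35 / (0.032 + 0.014 + 0.056) = 0.35 / 0.102 = 3.4314
k* = 3.4314^(1/0.57) ≈ 8.6981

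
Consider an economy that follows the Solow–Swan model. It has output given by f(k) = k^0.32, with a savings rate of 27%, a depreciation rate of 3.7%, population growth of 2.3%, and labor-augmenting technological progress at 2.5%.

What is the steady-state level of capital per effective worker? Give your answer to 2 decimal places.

In steady state, investment equals break-even investment: s·k^α = (n + g + δ)·k.
Rearranging, k^(1−α) = s / (n + g + δ).
k^0.68 = 0.27 / (0.023 + 0.025 + 0.037) = 0.27 / 0.085 = 3.1765
k* = 3.1765^(1/0.68) ≈ 5.4722

k* = 5.47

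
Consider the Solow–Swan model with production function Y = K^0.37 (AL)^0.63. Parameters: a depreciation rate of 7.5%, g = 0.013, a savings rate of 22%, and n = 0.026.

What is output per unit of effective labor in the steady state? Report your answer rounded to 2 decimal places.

Steady state requires s·f(k) = (n + g + δ)·k, i.e. s·k^α = (n + g + δ)·k.
Dividing both sides by k: k^(1−α) = s / (n + g + δ).
k^0.63 = 0.22 / (0.026 + 0.013 + 0.075) = 0.22 / 0.114 = 1.9298
k* = 1.9298^(1/0.63) ≈ 2.8392
y* = (k*)^α = 2.8392^0.37 ≈ 1.4712

y* ≈ 1.47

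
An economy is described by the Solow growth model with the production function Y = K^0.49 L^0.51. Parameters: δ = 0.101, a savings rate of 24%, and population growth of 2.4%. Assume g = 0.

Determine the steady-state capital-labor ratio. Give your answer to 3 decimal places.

Steady state requires s·f(k) = (n + δ)·k, i.e. s·k^α = (n + δ)·k.
Rearranging, k^(1−α) = s / (n + δ).
k^0.51 = 0.24 / (0.024 + 0.101) = 0.24 / 0.125 = 1.9200
k* = 1.9200^(1/0.51) ≈ 3.5933

k* ≈ 3.593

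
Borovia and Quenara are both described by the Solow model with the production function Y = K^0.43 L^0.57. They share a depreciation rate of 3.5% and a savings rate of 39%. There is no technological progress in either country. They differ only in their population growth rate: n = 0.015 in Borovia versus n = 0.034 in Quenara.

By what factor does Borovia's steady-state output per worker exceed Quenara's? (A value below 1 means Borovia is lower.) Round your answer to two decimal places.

ratio ≈ 1.28

Steady-state y* = [s/(n + δ)]^(α/(1−α)), so the ratio is [ (s_B/(n + δ)_B) / (s_Q/(n + δ)_Q) ]^0.7544.
s_B/(n + δ)_B = 0.39/0.050 = 7.8000; s_Q/(n + δ)_Q = 0.39/0.069 = 5.6522.
Ratio = (7.8000/5.6522)^0.7544 = 1.3800^0.7544 ≈ 1.2750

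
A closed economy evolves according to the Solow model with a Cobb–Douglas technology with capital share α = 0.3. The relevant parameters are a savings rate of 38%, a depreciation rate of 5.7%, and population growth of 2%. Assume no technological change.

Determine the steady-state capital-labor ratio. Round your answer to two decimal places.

At the steady state, Δk = 0, so s·k^α = (n + δ)·k.
Dividing both sides by k: k^(1−α) = s / (n + δ).
k^0.7 = 0.38 / (0.020 + 0.057) = 0.38 / 0.077 = 4.9351
k* = 4.9351^(1/0.7) ≈ 9.7819

k* = 9.78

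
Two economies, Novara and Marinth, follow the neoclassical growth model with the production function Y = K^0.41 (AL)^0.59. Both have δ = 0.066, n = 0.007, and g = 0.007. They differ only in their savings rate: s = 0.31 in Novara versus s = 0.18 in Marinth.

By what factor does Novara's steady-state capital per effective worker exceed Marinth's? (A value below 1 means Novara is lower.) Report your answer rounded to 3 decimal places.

ratio ≈ 2.513

Steady-state k* = [s/(n + g + δ)]^(1/(1−α)), so the ratio is [ (s_N/(n + g + δ)_N) / (s_M/(n + g + δ)_M) ]^1.6949.
s_N/(n + g + δ)_N = 0.31/0.080 = 3.8750; s_M/(n + g + δ)_M = 0.18/0.080 = 2.2500.
Ratio = (3.8750/2.2500)^1.6949 = 1.7222^1.6949 ≈ 2.5127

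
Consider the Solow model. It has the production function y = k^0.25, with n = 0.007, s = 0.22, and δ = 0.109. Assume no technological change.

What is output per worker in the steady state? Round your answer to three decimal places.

In steady state, investment equals break-even investment: s·k^α = (n + δ)·k.
Dividing both sides by k: k^(1−α) = s / (n + δ).
k^0.75 = 0.22 / (0.007 + 0.109) = 0.22 / 0.116 = 1.8966
k* = 1.8966^(1/0.75) ≈ 2.3477
y* = (k*)^α = 2.3477^0.25 ≈ 1.2378

y* ≈ 1.238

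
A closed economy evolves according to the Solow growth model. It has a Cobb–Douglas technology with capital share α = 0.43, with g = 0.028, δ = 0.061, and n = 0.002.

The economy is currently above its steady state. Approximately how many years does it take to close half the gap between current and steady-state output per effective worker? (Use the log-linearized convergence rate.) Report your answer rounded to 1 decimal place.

half-life ≈ 13.4 years

Near the steady state the convergence rate is λ = (1 − α)(n + g + δ).
λ = (1 − 0.43) × 0.091 = 0.57 × 0.091 = 0.05187
Half-life = ln 2 / λ = 0.6931 / 0.05187 ≈ 13.36 years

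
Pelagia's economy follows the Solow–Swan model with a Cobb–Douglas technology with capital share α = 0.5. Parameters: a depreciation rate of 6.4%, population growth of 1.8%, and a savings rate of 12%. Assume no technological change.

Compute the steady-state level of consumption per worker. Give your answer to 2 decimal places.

c* = 1.29

In steady state, investment equals break-even investment: s·k^α = (n + δ)·k.
Dividing both sides by k: k^(1−α) = s / (n + δ).
k^0.5 = 0.12 / (0.018 + 0.064) = 0.12 / 0.082 = 1.4634
k* = 1.4634^(1/0.5) ≈ 2.1415
y* = (k*)^α = 2.1415^0.5 ≈ 1.4634
c* = (1 − s)·y* = (1 − 0.12) × 1.4634 ≈ 1.2878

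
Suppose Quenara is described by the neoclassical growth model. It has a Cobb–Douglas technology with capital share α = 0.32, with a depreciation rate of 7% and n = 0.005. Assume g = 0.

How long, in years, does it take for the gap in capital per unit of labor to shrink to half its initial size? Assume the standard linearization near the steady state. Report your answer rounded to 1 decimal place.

half-life ≈ 13.6 years

Near the steady state the convergence rate is λ = (1 − α)(n + δ).
λ = (1 − 0.32) × 0.075 = 0.68 × 0.075 = 0.0510
Half-life = ln 2 / λ = 0.6931 / 0.0510 ≈ 13.59 years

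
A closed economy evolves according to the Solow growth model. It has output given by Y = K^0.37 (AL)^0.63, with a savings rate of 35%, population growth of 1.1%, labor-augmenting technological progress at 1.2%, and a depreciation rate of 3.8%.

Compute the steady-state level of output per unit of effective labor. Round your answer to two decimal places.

At the steady state, Δk = 0, so s·k^α = (n + g + δ)·k.
Dividing both sides by k: k^(1−α) = s / (n + g + δ).
k^0.63 = 0.35 / (0.011 + 0.012 + 0.038) = 0.35 / 0.061 = 5.7377
k* = 5.7377^(1/0.63) ≈ 16.0083
y* = (k*)^α = 16.0083^0.37 ≈ 2.7900

y* = 2.79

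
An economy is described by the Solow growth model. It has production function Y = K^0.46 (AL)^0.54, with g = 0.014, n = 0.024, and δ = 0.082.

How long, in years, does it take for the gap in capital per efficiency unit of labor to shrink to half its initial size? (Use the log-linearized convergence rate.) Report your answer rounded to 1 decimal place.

t_½ ≈ 10.7 years

Near the steady state the convergence rate is λ = (1 − α)(n + g + δ).
λ = (1 − 0.46) × 0.120 = 0.54 × 0.120 = 0.0648
Half-life = ln 2 / λ = 0.6931 / 0.0648 ≈ 10.70 years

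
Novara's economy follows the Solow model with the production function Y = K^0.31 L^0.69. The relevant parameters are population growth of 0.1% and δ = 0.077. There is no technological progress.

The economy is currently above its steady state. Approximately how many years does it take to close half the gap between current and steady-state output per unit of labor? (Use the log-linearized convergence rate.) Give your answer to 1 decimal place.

half-life ≈ 12.9 years

Near the steady state the convergence rate is λ = (1 − α)(n + δ).
λ = (1 − 0.31) × 0.078 = 0.69 × 0.078 = 0.05382
Half-life = ln 2 / λ = 0.6931 / 0.05382 ≈ 12.88 years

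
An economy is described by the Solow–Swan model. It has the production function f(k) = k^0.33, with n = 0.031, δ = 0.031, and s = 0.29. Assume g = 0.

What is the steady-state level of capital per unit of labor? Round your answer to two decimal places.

k* = 10.00

At the steady state, Δk = 0, so s·k^α = (n + δ)·k.
Dividing both sides by k: k^(1−α) = s / (n + δ).
k^0.67 = 0.29 / (0.031 + 0.031) = 0.29 / 0.062 = 4.6774
k* = 4.6774^(1/0.67) ≈ 10.0002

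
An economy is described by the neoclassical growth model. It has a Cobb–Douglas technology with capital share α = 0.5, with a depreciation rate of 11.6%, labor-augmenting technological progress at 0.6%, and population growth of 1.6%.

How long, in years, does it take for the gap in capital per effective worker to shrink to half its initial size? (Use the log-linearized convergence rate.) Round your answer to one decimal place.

Near the steady state the convergence rate is λ = (1 − α)(n + g + δ).
λ = (1 − 0.5) × 0.138 = 0.5 × 0.138 = 0.0690
Half-life = ln 2 / λ = 0.6931 / 0.0690 ≈ 10.04 years

half-life ≈ 10.0 years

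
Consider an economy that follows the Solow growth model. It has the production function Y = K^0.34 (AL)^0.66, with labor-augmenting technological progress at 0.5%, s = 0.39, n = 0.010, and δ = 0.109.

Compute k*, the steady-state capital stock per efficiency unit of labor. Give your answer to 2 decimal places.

At the steady state, Δk = 0, so s·k^α = (n + g + δ)·k.
Rearranging, k^(1−α) = s / (n + g + δ).
k^0.66 = 0.39 / (0.010 + 0.005 + 0.109) = 0.39 / 0.124 = 3.1452
k* = 3.1452^(1/0.66) ≈ 5.6756

k* = 5.68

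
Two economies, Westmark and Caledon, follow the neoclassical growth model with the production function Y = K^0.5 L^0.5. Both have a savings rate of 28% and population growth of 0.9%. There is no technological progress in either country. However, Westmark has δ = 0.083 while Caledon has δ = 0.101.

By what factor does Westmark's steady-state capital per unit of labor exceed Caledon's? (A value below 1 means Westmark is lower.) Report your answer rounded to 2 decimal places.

ratio ≈ 1.43

Steady-state k* = [s/(n + δ)]^(1/(1−α)), so the ratio is [ (s_W/(n + δ)_W) / (s_C/(n + δ)_C) ]^2.
s_W/(n + δ)_W = 0.28/0.092 = 3.0435; s_C/(n + δ)_C = 0.28/0.110 = 2.5455.
Ratio = (3.0435/2.5455)^2 = 1.1956^2 ≈ 1.4295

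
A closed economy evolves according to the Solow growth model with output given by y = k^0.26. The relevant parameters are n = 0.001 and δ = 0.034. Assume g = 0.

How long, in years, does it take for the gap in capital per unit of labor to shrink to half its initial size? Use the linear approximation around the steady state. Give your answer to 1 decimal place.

half-life ≈ 26.8 years

Near the steady state the convergence rate is λ = (1 − α)(n + δ).
λ = (1 − 0.26) × 0.035 = 0.74 × 0.035 = 0.0259
Half-life = ln 2 / λ = 0.6931 / 0.0259 ≈ 26.76 years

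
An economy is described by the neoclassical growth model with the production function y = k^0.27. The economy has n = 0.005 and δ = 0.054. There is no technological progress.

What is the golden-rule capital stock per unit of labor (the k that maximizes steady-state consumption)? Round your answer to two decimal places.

The golden rule sets f'(k) = n + δ, i.e. α·k^(α−1) = n + δ.
So k^(1−α) = α / (n + δ) = 0.27 / 0.059 = 4.5763.
k_gold = 4.5763^(1/0.73) ≈ 8.0318

k_gold ≈ 8.03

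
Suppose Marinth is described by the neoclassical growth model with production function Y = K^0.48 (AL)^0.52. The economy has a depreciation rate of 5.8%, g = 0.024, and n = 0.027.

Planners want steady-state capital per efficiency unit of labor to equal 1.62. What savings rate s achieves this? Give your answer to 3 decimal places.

In steady state, investment equals break-even investment: s·k^α = (n + g + δ)·k.
So s / (n + g + δ) = (k*)^(1−α) = 1.62^0.52 = 1.2851.
Therefore s = 1.2851 × (n + g + δ) = 1.2851 × 0.109 = 0.1401.

s ≈ 0.140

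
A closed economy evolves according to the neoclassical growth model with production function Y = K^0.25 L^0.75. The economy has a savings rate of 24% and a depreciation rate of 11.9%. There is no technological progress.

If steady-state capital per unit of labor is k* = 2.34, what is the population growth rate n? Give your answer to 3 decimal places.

Steady state requires s·f(k) = (n + δ)·k, i.e. s·k^α = (n + δ)·k.
So s / (n + δ) = (k*)^(1−α) = 2.34^0.75 = 1.8920.
Therefore n + δ = s / 1.8920 = 0.24 / 1.8920 = 0.1268, so n = 0.1268 − 0.119 = 0.0078.

n ≈ 0.008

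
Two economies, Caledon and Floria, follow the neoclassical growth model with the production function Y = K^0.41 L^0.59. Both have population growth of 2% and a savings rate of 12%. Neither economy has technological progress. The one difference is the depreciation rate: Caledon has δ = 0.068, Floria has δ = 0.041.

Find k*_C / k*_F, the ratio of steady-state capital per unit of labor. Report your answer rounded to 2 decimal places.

ratio ≈ 0.54

Steady-state k* = [s/(n + δ)]^(1/(1−α)), so the ratio is [ (s_C/(n + δ)_C) / (s_F/(n + δ)_F) ]^1.6949.
s_C/(n + δ)_C = 0.12/0.088 = 1.3636; s_F/(n + δ)_F = 0.12/0.061 = 1.9672.
Ratio = (1.3636/1.9672)^1.6949 = 0.6932^1.6949 ≈ 0.5374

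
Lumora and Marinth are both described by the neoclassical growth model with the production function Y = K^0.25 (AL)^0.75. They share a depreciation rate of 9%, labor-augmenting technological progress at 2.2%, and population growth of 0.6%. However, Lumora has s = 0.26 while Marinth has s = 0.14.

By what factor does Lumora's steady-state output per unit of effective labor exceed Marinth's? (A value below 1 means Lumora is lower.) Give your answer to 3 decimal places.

ratio ≈ 1.229

Steady-state y* = [s/(n + g + δ)]^(α/(1−α)), so the ratio is [ (s_L/(n + g + δ)_L) / (s_M/(n + g + δ)_M) ]^0.3333.
s_L/(n + g + δ)_L = 0.26/0.118 = 2.2034; s_M/(n + g + δ)_M = 0.14/0.118 = 1.1864.
Ratio = (2.2034/1.1864)^0.3333 = 1.8572^0.3333 ≈ 1.2292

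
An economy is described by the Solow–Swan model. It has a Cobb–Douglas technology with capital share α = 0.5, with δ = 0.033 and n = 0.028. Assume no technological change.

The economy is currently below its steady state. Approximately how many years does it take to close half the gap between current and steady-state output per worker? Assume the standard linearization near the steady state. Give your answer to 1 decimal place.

Near the steady state the convergence rate is λ = (1 − α)(n + δ).
λ = (1 − 0.5) × 0.061 = 0.5 × 0.061 = 0.0305
Half-life = ln 2 / λ = 0.6931 / 0.0305 ≈ 22.72 years

about 22.7 years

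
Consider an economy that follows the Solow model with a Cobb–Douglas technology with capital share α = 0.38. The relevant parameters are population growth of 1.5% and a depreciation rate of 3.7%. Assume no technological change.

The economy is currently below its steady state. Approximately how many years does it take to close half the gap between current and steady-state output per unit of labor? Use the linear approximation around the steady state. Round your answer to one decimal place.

t_½ ≈ 21.5 years

Near the steady state the convergence rate is λ = (1 − α)(n + δ).
λ = (1 − 0.38) × 0.052 = 0.62 × 0.052 = 0.03224
Half-life = ln 2 / λ = 0.6931 / 0.03224 ≈ 21.50 years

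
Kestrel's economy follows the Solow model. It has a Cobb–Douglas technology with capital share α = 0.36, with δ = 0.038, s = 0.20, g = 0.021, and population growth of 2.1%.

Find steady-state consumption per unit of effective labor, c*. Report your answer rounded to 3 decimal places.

Steady state requires s·f(k) = (n + g + δ)·k, i.e. s·k^α = (n + g + δ)·k.
Rearranging, k^(1−α) = s / (n + g + δ).
k^0.64 = 0.20 / (0.021 + 0.021 + 0.038) = 0.20 / 0.080 = 2.5000
k* = 2.5000^(1/0.64) ≈ 4.1858
y* = (k*)^α = 4.1858^0.36 ≈ 1.6743
c* = (1 − s)·y* = (1 − 0.20) × 1.6743 ≈ 1.3394

c* ≈ 1.339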